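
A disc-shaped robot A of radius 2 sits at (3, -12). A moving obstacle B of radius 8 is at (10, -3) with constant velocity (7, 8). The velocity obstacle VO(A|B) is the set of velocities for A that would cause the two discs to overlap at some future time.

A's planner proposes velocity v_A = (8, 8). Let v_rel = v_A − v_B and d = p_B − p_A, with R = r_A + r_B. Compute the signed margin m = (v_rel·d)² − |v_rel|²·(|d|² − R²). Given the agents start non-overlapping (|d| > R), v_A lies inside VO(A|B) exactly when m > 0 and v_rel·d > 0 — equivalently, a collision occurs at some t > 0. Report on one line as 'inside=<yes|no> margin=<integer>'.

d = (7, 9),  |d|² = 130;  R = 2+8 = 10,  c = 130−10² = 30
v_rel = (1, 0),  |v_rel|² = 1;  v_rel·d = (1)·(7) + (0)·(9) = 7
1·t² − 14·t + 30 = 0  ⇒  m = 7² − 1·30 = 19
m = 19 > 0,  v_rel·d = 7 > 0  ⇒  inside

inside=yes margin=19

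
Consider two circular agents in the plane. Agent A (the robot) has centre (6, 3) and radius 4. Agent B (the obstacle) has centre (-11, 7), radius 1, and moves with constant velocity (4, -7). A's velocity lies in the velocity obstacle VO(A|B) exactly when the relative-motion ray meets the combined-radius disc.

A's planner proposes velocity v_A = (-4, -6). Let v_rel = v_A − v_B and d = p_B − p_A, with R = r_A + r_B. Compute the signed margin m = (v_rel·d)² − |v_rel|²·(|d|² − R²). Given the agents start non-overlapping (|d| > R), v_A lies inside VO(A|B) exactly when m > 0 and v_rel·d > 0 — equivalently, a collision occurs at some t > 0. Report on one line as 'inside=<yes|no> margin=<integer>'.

d = (-17, 4),  |d|² = 305;  R = 4+1 = 5,  c = 305−5² = 280
v_rel = (-8, 1),  |v_rel|² = 65;  v_rel·d = (-8)·(-17) + (1)·(4) = 140
65·t² − 280·t + 280 = 0  ⇒  m = 140² − 65·280 = 1400
m = 1400 > 0,  v_rel·d = 140 > 0  ⇒  inside

inside=yes margin=1400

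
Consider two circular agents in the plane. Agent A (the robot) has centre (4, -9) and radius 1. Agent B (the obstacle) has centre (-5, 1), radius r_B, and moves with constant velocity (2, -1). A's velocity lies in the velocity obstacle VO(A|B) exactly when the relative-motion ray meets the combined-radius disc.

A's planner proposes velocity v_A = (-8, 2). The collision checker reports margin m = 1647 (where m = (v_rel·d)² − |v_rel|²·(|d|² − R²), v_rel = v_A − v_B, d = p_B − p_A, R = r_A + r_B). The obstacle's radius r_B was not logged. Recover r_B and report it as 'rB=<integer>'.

m = 1647
d = (-9, 10);  v_rel = (-10, 3),  |v_rel|² = 109
v_rel×d = (-10)·(10) − (3)·(-9) = -73
since m = R²·109 − (-73)²:  R² = (5329 + 1647) / 109 = 64
R = √64 = 8  ⇒  r_B = 8 − 1 = 7

rB=7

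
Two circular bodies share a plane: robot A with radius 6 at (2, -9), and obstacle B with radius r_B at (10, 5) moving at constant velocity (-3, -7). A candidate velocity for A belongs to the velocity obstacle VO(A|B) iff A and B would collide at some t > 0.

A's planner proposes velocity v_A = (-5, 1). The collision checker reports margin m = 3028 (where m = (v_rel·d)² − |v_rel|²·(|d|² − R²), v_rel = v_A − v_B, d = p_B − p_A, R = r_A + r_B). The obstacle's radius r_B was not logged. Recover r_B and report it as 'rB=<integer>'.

m = 3028
d = (8, 14);  v_rel = (-2, 8),  |v_rel|² = 68
v_rel×d = (-2)·(14) − (8)·(8) = -92
since m = R²·68 − (-92)²:  R² = (8464 + 3028) / 68 = 169
R = √169 = 13  ⇒  r_B = 13 − 6 = 7

rB=7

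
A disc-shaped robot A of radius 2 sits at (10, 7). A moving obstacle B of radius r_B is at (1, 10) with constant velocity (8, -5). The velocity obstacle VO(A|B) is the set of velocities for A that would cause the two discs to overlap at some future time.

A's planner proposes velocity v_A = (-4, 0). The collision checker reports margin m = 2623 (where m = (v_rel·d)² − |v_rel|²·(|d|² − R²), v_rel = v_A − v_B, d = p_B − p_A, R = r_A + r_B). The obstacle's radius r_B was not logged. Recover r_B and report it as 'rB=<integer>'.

m = 2623
d = (-9, 3);  v_rel = (-12, 5),  |v_rel|² = 169
v_rel×d = (-12)·(3) − (5)·(-9) = 9
since m = R²·169 − 9²:  R² = (81 + 2623) / 169 = 16
R = √16 = 4  ⇒  r_B = 4 − 2 = 2

rB=2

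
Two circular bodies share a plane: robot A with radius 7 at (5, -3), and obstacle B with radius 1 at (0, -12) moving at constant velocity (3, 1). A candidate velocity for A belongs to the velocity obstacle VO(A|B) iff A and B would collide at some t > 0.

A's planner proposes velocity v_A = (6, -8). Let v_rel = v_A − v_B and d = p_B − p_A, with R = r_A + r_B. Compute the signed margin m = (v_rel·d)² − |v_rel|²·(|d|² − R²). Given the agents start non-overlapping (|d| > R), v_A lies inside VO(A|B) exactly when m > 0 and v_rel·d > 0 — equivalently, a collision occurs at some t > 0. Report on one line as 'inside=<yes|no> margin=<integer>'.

d = (-5, -9),  |d|² = 106;  R = 7+1 = 8,  c = 106−8² = 42
v_rel = (3, -9),  |v_rel|² = 90;  v_rel·d = (3)·(-5) + (-9)·(-9) = 66
90·t² − 132·t + 42 = 0  ⇒  m = 66² − 90·42 = 576
m = 576 > 0,  v_rel·d = 66 > 0  ⇒  inside

inside=yes margin=576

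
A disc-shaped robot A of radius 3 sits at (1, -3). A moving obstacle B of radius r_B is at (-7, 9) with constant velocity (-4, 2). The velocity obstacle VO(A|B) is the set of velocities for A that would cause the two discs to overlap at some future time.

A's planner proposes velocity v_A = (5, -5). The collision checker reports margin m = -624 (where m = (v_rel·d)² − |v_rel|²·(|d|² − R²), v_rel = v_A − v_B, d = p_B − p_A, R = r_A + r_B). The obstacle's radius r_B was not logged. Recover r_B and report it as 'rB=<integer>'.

m = -624
d = (-8, 12);  v_rel = (9, -7),  |v_rel|² = 130
v_rel×d = (9)·(12) − (-7)·(-8) = 52
since m = R²·130 − 52²:  R² = (2704 + -624) / 130 = 16
R = √16 = 4  ⇒  r_B = 4 − 3 = 1

rB=1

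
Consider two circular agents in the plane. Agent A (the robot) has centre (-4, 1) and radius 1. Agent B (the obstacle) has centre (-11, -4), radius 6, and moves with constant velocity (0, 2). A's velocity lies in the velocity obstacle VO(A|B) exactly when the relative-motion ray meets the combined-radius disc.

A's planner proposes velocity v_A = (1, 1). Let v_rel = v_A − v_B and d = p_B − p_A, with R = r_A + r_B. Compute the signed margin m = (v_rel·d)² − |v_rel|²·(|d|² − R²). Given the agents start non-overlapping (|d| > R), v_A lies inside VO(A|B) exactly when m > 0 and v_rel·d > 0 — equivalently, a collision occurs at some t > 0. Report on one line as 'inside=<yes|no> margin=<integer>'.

d = (-7, -5),  |d|² = 74;  R = 1+6 = 7,  c = 74−7² = 25
v_rel = (1, -1),  |v_rel|² = 2;  v_rel·d = (1)·(-7) + (-1)·(-5) = -2
2·t² + 4·t + 25 = 0  ⇒  m = (-2)² − 2·25 = -46
m = -46 < 0,  v_rel·d = -2 < 0  ⇒  outside

inside=no margin=-46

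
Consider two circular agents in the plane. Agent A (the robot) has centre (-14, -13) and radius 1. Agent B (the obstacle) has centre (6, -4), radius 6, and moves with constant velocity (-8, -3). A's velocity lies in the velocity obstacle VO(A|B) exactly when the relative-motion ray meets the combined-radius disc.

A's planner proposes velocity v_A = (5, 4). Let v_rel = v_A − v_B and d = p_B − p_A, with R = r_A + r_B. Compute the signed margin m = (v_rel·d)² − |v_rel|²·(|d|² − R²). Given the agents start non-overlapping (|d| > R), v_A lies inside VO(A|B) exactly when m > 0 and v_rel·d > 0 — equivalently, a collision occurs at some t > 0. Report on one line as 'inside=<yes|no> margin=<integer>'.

d = (20, 9),  |d|² = 481;  R = 1+6 = 7,  c = 481−7² = 432
v_rel = (13, 7),  |v_rel|² = 218;  v_rel·d = (13)·(20) + (7)·(9) = 323
218·t² − 646·t + 432 = 0  ⇒  m = 323² − 218·432 = 10153
m = 10153 > 0,  v_rel·d = 323 > 0  ⇒  inside

inside=yes margin=10153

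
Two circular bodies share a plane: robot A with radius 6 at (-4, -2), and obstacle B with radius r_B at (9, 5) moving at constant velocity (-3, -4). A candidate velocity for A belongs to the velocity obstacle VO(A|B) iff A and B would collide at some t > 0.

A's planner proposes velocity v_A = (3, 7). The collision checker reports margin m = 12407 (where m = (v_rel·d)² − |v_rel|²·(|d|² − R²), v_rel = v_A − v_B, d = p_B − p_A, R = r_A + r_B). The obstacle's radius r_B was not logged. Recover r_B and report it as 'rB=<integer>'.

m = 12407
d = (13, 7);  v_rel = (6, 11),  |v_rel|² = 157
v_rel×d = (6)·(7) − (11)·(13) = -101
since m = R²·157 − (-101)²:  R² = (10201 + 12407) / 157 = 144
R = √144 = 12  ⇒  r_B = 12 − 6 = 6

rB=6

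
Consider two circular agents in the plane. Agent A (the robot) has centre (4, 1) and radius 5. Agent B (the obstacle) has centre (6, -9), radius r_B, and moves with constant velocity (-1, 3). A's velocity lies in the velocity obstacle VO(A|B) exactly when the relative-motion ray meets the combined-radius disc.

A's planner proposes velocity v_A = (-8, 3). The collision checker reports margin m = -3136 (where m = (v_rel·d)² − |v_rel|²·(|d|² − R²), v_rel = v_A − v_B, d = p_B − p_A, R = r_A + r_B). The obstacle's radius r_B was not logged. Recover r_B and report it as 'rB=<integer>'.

m = -3136
d = (2, -10);  v_rel = (-7, 0),  |v_rel|² = 49
v_rel×d = (-7)·(-10) − (0)·(2) = 70
since m = R²·49 − 70²:  R² = (4900 + -3136) / 49 = 36
R = √36 = 6  ⇒  r_B = 6 − 5 = 1

rB=1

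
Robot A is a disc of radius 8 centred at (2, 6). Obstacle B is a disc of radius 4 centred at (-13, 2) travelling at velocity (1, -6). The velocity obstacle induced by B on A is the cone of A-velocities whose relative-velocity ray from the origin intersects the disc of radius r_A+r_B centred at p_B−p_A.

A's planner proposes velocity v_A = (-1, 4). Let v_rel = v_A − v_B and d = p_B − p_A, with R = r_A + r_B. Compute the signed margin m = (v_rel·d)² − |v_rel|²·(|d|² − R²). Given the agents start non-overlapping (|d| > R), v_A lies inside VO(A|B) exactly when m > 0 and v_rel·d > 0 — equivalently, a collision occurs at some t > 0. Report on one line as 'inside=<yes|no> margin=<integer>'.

d = (-15, -4),  |d|² = 241;  R = 8+4 = 12,  c = 241−12² = 97
v_rel = (-2, 10),  |v_rel|² = 104;  v_rel·d = (-2)·(-15) + (10)·(-4) = -10
104·t² + 20·t + 97 = 0  ⇒  m = (-10)² − 104·97 = -9988
m = -9988 < 0,  v_rel·d = -10 < 0  ⇒  outside

inside=no margin=-9988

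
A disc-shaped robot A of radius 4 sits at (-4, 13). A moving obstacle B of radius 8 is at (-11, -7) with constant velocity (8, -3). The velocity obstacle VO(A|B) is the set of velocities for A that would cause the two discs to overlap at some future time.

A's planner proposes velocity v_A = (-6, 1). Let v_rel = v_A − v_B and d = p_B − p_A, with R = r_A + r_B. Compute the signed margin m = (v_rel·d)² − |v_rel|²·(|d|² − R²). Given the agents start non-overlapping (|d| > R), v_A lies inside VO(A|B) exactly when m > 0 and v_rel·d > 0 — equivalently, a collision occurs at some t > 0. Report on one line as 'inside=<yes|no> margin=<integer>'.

d = (-7, -20),  |d|² = 449;  R = 4+8 = 12,  c = 449−12² = 305
v_rel = (-14, 4),  |v_rel|² = 212;  v_rel·d = (-14)·(-7) + (4)·(-20) = 18
212·t² − 36·t + 305 = 0  ⇒  m = 18² − 212·305 = -64336
m = -64336 < 0,  v_rel·d = 18 > 0  ⇒  outside

inside=no margin=-64336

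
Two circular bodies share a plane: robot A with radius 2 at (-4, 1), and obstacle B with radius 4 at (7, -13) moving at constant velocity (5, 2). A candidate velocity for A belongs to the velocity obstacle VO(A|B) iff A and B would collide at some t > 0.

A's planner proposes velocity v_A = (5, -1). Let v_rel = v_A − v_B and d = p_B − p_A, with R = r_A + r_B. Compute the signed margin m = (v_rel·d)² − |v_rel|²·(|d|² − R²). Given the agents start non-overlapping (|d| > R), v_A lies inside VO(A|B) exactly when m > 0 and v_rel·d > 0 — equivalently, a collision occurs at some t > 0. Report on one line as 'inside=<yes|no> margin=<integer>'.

d = (11, -14),  |d|² = 317;  R = 2+4 = 6,  c = 317−6² = 281
v_rel = (0, -3),  |v_rel|² = 9;  v_rel·d = (0)·(11) + (-3)·(-14) = 42
9·t² − 84·t + 281 = 0  ⇒  m = 42² − 9·281 = -765
m = -765 < 0,  v_rel·d = 42 > 0  ⇒  outside

inside=no margin=-765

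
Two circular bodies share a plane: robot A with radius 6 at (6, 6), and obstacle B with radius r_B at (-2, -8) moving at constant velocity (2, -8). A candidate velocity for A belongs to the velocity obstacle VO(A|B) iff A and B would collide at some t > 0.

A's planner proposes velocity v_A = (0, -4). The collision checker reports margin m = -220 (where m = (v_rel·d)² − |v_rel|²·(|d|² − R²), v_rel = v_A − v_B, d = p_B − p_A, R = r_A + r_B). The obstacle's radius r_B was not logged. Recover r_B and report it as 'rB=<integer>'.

m = -220
d = (-8, -14);  v_rel = (-2, 4),  |v_rel|² = 20
v_rel×d = (-2)·(-14) − (4)·(-8) = 60
since m = R²·20 − 60²:  R² = (3600 + -220) / 20 = 169
R = √169 = 13  ⇒  r_B = 13 − 6 = 7

rB=7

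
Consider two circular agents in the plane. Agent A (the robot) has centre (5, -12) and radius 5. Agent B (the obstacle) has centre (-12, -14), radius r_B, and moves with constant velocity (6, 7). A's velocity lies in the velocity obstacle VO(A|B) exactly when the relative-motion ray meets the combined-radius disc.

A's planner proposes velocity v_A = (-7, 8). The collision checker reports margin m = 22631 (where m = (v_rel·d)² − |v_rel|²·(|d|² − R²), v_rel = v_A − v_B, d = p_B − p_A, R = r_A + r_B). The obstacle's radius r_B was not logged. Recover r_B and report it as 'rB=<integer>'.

m = 22631
d = (-17, -2);  v_rel = (-13, 1),  |v_rel|² = 170
v_rel×d = (-13)·(-2) − (1)·(-17) = 43
since m = R²·170 − 43²:  R² = (1849 + 22631) / 170 = 144
R = √144 = 12  ⇒  r_B = 12 − 5 = 7

rB=7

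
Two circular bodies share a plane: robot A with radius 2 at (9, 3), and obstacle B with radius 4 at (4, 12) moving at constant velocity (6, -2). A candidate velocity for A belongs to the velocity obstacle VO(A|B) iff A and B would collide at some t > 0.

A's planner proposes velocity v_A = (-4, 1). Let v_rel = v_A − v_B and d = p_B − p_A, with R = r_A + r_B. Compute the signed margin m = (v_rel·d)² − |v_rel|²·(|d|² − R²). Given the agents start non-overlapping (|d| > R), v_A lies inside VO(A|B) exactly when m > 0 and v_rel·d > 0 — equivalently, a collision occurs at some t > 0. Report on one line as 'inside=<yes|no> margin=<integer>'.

d = (-5, 9),  |d|² = 106;  R = 2+4 = 6,  c = 106−6² = 70
v_rel = (-10, 3),  |v_rel|² = 109;  v_rel·d = (-10)·(-5) + (3)·(9) = 77
109·t² − 154·t + 70 = 0  ⇒  m = 77² − 109·70 = -1701
m = -1701 < 0,  v_rel·d = 77 > 0  ⇒  outside

inside=no margin=-1701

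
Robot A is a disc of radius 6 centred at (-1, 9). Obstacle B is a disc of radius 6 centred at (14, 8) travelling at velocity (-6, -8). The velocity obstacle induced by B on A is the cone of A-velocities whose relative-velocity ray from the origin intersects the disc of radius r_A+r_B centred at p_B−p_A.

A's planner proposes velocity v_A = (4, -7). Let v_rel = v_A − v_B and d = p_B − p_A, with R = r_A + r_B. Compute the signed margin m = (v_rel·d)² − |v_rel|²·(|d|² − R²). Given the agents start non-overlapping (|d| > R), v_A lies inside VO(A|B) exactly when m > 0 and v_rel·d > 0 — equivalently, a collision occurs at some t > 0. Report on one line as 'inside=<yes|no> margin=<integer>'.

d = (15, -1),  |d|² = 226;  R = 6+6 = 12,  c = 226−12² = 82
v_rel = (10, 1),  |v_rel|² = 101;  v_rel·d = (10)·(15) + (1)·(-1) = 149
101·t² − 298·t + 82 = 0  ⇒  m = 149² − 101·82 = 13919
m = 13919 > 0,  v_rel·d = 149 > 0  ⇒  inside

inside=yes margin=13919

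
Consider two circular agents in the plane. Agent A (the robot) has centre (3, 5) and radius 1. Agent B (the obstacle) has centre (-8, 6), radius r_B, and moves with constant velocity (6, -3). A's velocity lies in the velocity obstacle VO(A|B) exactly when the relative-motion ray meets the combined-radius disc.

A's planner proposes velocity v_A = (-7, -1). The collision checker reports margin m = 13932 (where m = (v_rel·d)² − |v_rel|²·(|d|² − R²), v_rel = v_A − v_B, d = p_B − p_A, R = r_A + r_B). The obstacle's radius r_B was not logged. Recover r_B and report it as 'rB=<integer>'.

m = 13932
d = (-11, 1);  v_rel = (-13, 2),  |v_rel|² = 173
v_rel×d = (-13)·(1) − (2)·(-11) = 9
since m = R²·173 − 9²:  R² = (81 + 13932) / 173 = 81
R = √81 = 9  ⇒  r_B = 9 − 1 = 8

rB=8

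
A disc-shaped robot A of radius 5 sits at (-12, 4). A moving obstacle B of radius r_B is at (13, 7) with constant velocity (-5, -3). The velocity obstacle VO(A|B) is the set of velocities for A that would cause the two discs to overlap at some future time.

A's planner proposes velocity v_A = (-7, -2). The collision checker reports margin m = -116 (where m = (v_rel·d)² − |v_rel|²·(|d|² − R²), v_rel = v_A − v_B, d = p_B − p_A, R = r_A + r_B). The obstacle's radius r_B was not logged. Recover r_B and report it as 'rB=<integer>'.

m = -116
d = (25, 3);  v_rel = (-2, 1),  |v_rel|² = 5
v_rel×d = (-2)·(3) − (1)·(25) = -31
since m = R²·5 − (-31)²:  R² = (961 + -116) / 5 = 169
R = √169 = 13  ⇒  r_B = 13 − 5 = 8

rB=8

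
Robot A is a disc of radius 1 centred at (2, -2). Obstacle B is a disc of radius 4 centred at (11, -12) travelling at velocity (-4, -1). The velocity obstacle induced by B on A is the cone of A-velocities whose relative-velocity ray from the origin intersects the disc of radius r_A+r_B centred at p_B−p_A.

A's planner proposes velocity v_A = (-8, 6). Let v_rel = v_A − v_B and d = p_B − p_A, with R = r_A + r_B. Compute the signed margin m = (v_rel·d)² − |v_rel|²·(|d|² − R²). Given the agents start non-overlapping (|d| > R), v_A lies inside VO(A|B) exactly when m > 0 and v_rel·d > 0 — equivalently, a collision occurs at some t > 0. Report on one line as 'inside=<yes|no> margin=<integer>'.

d = (9, -10),  |d|² = 181;  R = 1+4 = 5,  c = 181−5² = 156
v_rel = (-4, 7),  |v_rel|² = 65;  v_rel·d = (-4)·(9) + (7)·(-10) = -106
65·t² + 212·t + 156 = 0  ⇒  m = (-106)² − 65·156 = 1096
m = 1096 > 0,  v_rel·d = -106 < 0  ⇒  outside

inside=no margin=1096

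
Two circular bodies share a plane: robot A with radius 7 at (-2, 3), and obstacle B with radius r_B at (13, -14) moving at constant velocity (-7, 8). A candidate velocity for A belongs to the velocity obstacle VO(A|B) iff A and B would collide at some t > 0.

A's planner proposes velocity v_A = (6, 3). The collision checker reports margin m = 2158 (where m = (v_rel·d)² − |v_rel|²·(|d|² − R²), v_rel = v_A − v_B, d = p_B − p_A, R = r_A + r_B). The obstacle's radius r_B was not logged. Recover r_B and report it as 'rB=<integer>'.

m = 2158
d = (15, -17);  v_rel = (13, -5),  |v_rel|² = 194
v_rel×d = (13)·(-17) − (-5)·(15) = -146
since m = R²·194 − (-146)²:  R² = (21316 + 2158) / 194 = 121
R = √121 = 11  ⇒  r_B = 11 − 7 = 4

rB=4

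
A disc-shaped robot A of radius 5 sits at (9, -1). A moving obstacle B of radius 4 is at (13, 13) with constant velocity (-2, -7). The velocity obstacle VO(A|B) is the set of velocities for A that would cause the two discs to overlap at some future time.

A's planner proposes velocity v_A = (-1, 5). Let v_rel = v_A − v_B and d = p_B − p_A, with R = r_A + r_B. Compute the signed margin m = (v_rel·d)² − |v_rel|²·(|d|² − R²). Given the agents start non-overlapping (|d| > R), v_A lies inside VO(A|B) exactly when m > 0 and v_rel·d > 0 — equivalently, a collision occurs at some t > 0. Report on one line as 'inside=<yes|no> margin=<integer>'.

d = (4, 14),  |d|² = 212;  R = 5+4 = 9,  c = 212−9² = 131
v_rel = (1, 12),  |v_rel|² = 145;  v_rel·d = (1)·(4) + (12)·(14) = 172
145·t² − 344·t + 131 = 0  ⇒  m = 172² − 145·131 = 10589
m = 10589 > 0,  v_rel·d = 172 > 0  ⇒  inside

inside=yes margin=10589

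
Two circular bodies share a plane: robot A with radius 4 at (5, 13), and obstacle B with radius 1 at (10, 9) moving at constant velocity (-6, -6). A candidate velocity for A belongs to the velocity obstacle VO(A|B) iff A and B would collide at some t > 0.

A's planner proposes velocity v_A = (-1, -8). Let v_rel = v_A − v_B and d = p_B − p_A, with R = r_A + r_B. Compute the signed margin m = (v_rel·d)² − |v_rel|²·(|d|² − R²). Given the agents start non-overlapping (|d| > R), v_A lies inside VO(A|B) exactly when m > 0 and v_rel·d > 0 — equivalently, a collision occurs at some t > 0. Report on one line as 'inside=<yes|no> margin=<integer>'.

d = (5, -4),  |d|² = 41;  R = 4+1 = 5,  c = 41−5² = 16
v_rel = (5, -2),  |v_rel|² = 29;  v_rel·d = (5)·(5) + (-2)·(-4) = 33
29·t² − 66·t + 16 = 0  ⇒  m = 33² − 29·16 = 625
m = 625 > 0,  v_rel·d = 33 > 0  ⇒  inside

inside=yes margin=625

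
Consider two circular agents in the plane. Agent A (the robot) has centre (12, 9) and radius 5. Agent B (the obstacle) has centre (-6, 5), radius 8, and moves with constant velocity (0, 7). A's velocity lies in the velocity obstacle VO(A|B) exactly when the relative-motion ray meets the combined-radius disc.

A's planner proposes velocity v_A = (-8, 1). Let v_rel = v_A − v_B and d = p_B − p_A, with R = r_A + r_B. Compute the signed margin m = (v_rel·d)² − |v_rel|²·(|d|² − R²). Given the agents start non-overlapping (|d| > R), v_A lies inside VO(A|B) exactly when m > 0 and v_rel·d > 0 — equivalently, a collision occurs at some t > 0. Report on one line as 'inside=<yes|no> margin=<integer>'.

d = (-18, -4),  |d|² = 340;  R = 5+8 = 13,  c = 340−13² = 171
v_rel = (-8, -6),  |v_rel|² = 100;  v_rel·d = (-8)·(-18) + (-6)·(-4) = 168
100·t² − 336·t + 171 = 0  ⇒  m = 168² − 100·171 = 11124
m = 11124 > 0,  v_rel·d = 168 > 0  ⇒  inside

inside=yes margin=11124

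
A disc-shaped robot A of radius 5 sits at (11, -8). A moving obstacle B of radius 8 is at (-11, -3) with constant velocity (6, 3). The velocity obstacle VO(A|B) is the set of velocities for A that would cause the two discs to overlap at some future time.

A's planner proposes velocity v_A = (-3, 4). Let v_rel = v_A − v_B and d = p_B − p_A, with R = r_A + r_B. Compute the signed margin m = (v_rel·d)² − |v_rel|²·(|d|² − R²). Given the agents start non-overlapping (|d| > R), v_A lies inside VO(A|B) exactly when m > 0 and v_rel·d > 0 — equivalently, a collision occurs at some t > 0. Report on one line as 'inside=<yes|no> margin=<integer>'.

d = (-22, 5),  |d|² = 509;  R = 5+8 = 13,  c = 509−13² = 340
v_rel = (-9, 1),  |v_rel|² = 82;  v_rel·d = (-9)·(-22) + (1)·(5) = 203
82·t² − 406·t + 340 = 0  ⇒  m = 203² − 82·340 = 13329
m = 13329 > 0,  v_rel·d = 203 > 0  ⇒  inside

inside=yes margin=13329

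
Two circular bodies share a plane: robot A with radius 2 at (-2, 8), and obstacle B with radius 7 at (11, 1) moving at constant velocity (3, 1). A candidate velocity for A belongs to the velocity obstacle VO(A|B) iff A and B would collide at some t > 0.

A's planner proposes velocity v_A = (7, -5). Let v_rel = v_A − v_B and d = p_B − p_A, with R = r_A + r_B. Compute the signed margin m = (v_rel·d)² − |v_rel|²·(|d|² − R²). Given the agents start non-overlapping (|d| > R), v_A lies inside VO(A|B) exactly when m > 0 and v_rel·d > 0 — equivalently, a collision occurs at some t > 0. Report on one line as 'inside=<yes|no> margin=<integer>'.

d = (13, -7),  |d|² = 218;  R = 2+7 = 9,  c = 218−9² = 137
v_rel = (4, -6),  |v_rel|² = 52;  v_rel·d = (4)·(13) + (-6)·(-7) = 94
52·t² − 188·t + 137 = 0  ⇒  m = 94² − 52·137 = 1712
m = 1712 > 0,  v_rel·d = 94 > 0  ⇒  inside

inside=yes margin=1712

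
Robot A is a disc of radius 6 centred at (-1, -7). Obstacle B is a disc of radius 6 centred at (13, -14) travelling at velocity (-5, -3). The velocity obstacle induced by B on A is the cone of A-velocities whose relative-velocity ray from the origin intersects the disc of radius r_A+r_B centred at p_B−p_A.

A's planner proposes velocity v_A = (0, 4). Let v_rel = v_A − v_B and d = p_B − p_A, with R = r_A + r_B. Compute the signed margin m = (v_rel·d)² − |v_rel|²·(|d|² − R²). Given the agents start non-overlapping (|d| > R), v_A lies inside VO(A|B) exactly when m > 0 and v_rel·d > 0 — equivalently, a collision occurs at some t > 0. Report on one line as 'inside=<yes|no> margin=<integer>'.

d = (14, -7),  |d|² = 245;  R = 6+6 = 12,  c = 245−12² = 101
v_rel = (5, 7),  |v_rel|² = 74;  v_rel·d = (5)·(14) + (7)·(-7) = 21
74·t² − 42·t + 101 = 0  ⇒  m = 21² − 74·101 = -7033
m = -7033 < 0,  v_rel·d = 21 > 0  ⇒  outside

inside=no margin=-7033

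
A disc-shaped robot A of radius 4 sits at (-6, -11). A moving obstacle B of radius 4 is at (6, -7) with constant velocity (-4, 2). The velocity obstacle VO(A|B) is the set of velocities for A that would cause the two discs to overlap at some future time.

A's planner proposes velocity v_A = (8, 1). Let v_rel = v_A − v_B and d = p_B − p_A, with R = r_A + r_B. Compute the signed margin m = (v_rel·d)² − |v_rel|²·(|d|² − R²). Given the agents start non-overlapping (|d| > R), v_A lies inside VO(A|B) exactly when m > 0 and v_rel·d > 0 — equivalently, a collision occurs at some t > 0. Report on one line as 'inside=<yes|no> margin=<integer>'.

d = (12, 4),  |d|² = 160;  R = 4+4 = 8,  c = 160−8² = 96
v_rel = (12, -1),  |v_rel|² = 145;  v_rel·d = (12)·(12) + (-1)·(4) = 140
145·t² − 280·t + 96 = 0  ⇒  m = 140² − 145·96 = 5680
m = 5680 > 0,  v_rel·d = 140 > 0  ⇒  inside

inside=yes margin=5680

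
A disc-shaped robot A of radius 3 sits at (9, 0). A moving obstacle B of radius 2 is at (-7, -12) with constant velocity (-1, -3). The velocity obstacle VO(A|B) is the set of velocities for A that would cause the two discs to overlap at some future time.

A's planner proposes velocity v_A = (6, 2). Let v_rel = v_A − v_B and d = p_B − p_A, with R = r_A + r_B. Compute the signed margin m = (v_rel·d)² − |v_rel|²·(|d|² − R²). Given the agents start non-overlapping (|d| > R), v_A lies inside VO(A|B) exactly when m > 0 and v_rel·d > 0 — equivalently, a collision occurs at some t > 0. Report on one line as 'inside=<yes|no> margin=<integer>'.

d = (-16, -12),  |d|² = 400;  R = 3+2 = 5,  c = 400−5² = 375
v_rel = (7, 5),  |v_rel|² = 74;  v_rel·d = (7)·(-16) + (5)·(-12) = -172
74·t² + 344·t + 375 = 0  ⇒  m = (-172)² − 74·375 = 1834
m = 1834 > 0,  v_rel·d = -172 < 0  ⇒  outside

inside=no margin=1834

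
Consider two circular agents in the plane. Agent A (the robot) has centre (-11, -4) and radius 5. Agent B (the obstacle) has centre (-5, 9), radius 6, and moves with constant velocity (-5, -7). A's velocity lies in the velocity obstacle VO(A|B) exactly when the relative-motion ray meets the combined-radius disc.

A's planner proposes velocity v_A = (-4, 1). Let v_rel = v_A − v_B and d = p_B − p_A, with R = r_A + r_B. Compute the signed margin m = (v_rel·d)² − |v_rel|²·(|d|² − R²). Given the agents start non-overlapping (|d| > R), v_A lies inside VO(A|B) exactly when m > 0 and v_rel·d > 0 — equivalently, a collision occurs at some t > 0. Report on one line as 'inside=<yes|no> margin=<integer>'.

d = (6, 13),  |d|² = 205;  R = 5+6 = 11,  c = 205−11² = 84
v_rel = (1, 8),  |v_rel|² = 65;  v_rel·d = (1)·(6) + (8)·(13) = 110
65·t² − 220·t + 84 = 0  ⇒  m = 110² − 65·84 = 6640
m = 6640 > 0,  v_rel·d = 110 > 0  ⇒  inside

inside=yes margin=6640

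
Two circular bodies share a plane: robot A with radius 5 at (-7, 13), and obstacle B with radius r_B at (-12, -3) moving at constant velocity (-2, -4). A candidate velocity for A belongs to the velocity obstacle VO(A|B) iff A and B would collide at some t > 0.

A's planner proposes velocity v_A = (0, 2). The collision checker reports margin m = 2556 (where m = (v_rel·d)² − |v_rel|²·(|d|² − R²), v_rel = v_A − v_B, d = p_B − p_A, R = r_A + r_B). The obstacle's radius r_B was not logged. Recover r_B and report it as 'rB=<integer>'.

m = 2556
d = (-5, -16);  v_rel = (2, 6),  |v_rel|² = 40
v_rel×d = (2)·(-16) − (6)·(-5) = -2
since m = R²·40 − (-2)²:  R² = (4 + 2556) / 40 = 64
R = √64 = 8  ⇒  r_B = 8 − 5 = 3

rB=3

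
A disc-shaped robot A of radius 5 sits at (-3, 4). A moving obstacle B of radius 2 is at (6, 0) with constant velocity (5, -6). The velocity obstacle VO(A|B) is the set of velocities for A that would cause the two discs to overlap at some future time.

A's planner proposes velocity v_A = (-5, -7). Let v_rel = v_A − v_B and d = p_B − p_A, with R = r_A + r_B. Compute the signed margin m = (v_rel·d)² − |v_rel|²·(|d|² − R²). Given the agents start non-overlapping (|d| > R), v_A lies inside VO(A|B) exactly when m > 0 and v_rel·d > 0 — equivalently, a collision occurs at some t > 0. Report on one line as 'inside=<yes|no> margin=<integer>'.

d = (9, -4),  |d|² = 97;  R = 5+2 = 7,  c = 97−7² = 48
v_rel = (-10, -1),  |v_rel|² = 101;  v_rel·d = (-10)·(9) + (-1)·(-4) = -86
101·t² + 172·t + 48 = 0  ⇒  m = (-86)² − 101·48 = 2548
m = 2548 > 0,  v_rel·d = -86 < 0  ⇒  outside

inside=no margin=2548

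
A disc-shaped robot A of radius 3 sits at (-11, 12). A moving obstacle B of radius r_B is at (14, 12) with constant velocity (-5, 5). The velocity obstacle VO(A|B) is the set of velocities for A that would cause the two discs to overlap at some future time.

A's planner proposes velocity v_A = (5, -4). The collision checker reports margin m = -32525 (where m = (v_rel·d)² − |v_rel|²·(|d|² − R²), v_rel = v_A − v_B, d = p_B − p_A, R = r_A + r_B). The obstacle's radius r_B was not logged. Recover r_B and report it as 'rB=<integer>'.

m = -32525
d = (25, 0);  v_rel = (10, -9),  |v_rel|² = 181
v_rel×d = (10)·(0) − (-9)·(25) = 225
since m = R²·181 − 225²:  R² = (50625 + -32525) / 181 = 100
R = √100 = 10  ⇒  r_B = 10 − 3 = 7

rB=7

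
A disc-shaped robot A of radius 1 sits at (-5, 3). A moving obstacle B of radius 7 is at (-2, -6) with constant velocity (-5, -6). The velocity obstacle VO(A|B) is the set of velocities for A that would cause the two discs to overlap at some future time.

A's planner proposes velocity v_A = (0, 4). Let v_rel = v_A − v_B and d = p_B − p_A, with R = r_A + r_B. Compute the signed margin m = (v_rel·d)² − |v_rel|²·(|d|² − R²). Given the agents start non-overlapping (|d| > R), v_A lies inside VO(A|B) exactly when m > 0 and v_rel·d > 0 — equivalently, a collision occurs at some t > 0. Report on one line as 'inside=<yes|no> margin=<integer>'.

d = (3, -9),  |d|² = 90;  R = 1+7 = 8,  c = 90−8² = 26
v_rel = (5, 10),  |v_rel|² = 125;  v_rel·d = (5)·(3) + (10)·(-9) = -75
125·t² + 150·t + 26 = 0  ⇒  m = (-75)² − 125·26 = 2375
m = 2375 > 0,  v_rel·d = -75 < 0  ⇒  outside

inside=no margin=2375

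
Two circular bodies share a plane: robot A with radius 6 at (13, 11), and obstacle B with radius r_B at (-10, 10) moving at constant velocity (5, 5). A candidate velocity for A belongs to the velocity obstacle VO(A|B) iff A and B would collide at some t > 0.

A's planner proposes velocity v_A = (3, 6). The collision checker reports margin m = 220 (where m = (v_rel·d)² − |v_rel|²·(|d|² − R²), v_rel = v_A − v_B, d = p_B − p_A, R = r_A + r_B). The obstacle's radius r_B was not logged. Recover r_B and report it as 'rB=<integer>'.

m = 220
d = (-23, -1);  v_rel = (-2, 1),  |v_rel|² = 5
v_rel×d = (-2)·(-1) − (1)·(-23) = 25
since m = R²·5 − 25²:  R² = (625 + 220) / 5 = 169
R = √169 = 13  ⇒  r_B = 13 − 6 = 7

rB=7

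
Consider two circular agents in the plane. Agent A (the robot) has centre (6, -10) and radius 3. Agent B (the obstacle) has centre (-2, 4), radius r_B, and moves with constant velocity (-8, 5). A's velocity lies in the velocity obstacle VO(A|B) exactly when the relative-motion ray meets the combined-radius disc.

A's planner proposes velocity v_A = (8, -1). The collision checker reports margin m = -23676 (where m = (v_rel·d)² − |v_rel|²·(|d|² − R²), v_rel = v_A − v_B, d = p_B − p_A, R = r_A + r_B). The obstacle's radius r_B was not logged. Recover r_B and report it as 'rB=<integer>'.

m = -23676
d = (-8, 14);  v_rel = (16, -6),  |v_rel|² = 292
v_rel×d = (16)·(14) − (-6)·(-8) = 176
since m = R²·292 − 176²:  R² = (30976 + -23676) / 292 = 25
R = √25 = 5  ⇒  r_B = 5 − 3 = 2

rB=2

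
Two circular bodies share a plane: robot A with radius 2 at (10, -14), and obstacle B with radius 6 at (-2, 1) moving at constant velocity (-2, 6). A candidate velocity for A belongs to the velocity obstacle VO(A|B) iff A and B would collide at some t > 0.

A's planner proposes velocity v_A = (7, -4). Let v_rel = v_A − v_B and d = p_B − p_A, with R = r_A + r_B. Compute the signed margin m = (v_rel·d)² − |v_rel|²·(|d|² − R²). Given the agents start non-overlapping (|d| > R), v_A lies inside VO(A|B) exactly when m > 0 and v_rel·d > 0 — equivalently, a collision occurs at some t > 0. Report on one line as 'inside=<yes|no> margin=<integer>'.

d = (-12, 15),  |d|² = 369;  R = 2+6 = 8,  c = 369−8² = 305
v_rel = (9, -10),  |v_rel|² = 181;  v_rel·d = (9)·(-12) + (-10)·(15) = -258
181·t² + 516·t + 305 = 0  ⇒  m = (-258)² − 181·305 = 11359
m = 11359 > 0,  v_rel·d = -258 < 0  ⇒  outside

inside=no margin=11359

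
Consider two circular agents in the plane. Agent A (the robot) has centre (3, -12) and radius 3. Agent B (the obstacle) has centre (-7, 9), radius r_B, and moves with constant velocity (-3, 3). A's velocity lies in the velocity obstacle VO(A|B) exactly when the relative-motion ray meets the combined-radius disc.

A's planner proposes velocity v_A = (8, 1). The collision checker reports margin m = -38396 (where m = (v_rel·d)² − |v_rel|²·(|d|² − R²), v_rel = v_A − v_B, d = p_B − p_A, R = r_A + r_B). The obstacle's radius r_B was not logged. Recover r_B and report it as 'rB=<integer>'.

m = -38396
d = (-10, 21);  v_rel = (11, -2),  |v_rel|² = 125
v_rel×d = (11)·(21) − (-2)·(-10) = 211
since m = R²·125 − 211²:  R² = (44521 + -38396) / 125 = 49
R = √49 = 7  ⇒  r_B = 7 − 3 = 4

rB=4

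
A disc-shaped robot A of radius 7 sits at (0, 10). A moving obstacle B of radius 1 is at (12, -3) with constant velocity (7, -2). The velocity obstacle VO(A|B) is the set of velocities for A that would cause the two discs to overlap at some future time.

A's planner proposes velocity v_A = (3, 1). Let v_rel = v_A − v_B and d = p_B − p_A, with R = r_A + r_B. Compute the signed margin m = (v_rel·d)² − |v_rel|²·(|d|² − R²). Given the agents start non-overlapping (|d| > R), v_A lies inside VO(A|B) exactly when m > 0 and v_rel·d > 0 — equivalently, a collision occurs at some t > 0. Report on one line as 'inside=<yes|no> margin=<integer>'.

d = (12, -13),  |d|² = 313;  R = 7+1 = 8,  c = 313−8² = 249
v_rel = (-4, 3),  |v_rel|² = 25;  v_rel·d = (-4)·(12) + (3)·(-13) = -87
25·t² + 174·t + 249 = 0  ⇒  m = (-87)² − 25·249 = 1344
m = 1344 > 0,  v_rel·d = -87 < 0  ⇒  outside

inside=no margin=1344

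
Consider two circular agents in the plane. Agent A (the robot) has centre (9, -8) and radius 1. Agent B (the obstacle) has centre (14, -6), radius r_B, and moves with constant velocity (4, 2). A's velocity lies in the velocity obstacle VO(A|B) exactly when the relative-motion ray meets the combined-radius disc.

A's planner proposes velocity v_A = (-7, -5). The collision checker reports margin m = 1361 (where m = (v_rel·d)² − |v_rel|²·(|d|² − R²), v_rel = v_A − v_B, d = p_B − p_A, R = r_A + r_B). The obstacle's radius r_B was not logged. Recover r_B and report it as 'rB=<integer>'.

m = 1361
d = (5, 2);  v_rel = (-11, -7),  |v_rel|² = 170
v_rel×d = (-11)·(2) − (-7)·(5) = 13
since m = R²·170 − 13²:  R² = (169 + 1361) / 170 = 9
R = √9 = 3  ⇒  r_B = 3 − 1 = 2

rB=2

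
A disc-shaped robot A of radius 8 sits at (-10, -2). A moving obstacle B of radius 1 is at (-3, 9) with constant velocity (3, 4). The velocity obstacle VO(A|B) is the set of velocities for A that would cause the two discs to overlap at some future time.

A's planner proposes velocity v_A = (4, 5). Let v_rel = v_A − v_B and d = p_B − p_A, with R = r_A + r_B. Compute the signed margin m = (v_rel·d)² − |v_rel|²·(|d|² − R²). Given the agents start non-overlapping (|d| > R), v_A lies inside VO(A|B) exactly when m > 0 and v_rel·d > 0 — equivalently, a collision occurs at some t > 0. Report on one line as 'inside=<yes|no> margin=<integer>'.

d = (7, 11),  |d|² = 170;  R = 8+1 = 9,  c = 170−9² = 89
v_rel = (1, 1),  |v_rel|² = 2;  v_rel·d = (1)·(7) + (1)·(11) = 18
2·t² − 36·t + 89 = 0  ⇒  m = 18² − 2·89 = 146
m = 146 > 0,  v_rel·d = 18 > 0  ⇒  inside

inside=yes margin=146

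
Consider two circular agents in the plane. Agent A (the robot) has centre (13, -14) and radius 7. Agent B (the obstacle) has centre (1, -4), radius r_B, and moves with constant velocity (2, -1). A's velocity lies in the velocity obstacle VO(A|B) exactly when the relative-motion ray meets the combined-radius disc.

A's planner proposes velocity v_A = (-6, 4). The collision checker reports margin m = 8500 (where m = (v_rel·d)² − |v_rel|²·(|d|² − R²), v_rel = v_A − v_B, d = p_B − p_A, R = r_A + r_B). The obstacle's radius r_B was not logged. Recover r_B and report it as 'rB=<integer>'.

m = 8500
d = (-12, 10);  v_rel = (-8, 5),  |v_rel|² = 89
v_rel×d = (-8)·(10) − (5)·(-12) = -20
since m = R²·89 − (-20)²:  R² = (400 + 8500) / 89 = 100
R = √100 = 10  ⇒  r_B = 10 − 7 = 3

rB=3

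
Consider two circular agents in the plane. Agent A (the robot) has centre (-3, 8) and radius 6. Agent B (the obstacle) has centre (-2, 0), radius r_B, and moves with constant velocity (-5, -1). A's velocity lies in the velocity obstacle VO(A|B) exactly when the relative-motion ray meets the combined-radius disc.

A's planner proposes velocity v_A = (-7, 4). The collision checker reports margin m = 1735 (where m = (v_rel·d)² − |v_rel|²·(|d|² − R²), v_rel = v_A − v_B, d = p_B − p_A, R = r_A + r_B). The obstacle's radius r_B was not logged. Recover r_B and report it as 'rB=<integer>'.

m = 1735
d = (1, -8);  v_rel = (-2, 5),  |v_rel|² = 29
v_rel×d = (-2)·(-8) − (5)·(1) = 11
since m = R²·29 − 11²:  R² = (121 + 1735) / 29 = 64
R = √64 = 8  ⇒  r_B = 8 − 6 = 2

rB=2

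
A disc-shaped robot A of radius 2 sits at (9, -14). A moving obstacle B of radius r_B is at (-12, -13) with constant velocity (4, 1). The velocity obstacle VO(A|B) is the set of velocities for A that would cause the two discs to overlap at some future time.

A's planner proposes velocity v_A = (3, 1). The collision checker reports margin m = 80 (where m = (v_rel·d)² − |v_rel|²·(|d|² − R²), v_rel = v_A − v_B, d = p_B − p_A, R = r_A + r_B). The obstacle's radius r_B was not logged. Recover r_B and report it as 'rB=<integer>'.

m = 80
d = (-21, 1);  v_rel = (-1, 0),  |v_rel|² = 1
v_rel×d = (-1)·(1) − (0)·(-21) = -1
since m = R²·1 − (-1)²:  R² = (1 + 80) / 1 = 81
R = √81 = 9  ⇒  r_B = 9 − 2 = 7

rB=7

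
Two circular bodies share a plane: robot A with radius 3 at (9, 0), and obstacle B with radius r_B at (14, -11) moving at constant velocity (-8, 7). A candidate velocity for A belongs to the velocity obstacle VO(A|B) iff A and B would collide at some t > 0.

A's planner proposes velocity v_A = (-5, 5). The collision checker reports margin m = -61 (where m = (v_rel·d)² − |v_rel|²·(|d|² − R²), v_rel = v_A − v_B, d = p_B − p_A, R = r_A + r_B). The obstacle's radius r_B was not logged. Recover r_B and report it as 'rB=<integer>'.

m = -61
d = (5, -11);  v_rel = (3, -2),  |v_rel|² = 13
v_rel×d = (3)·(-11) − (-2)·(5) = -23
since m = R²·13 − (-23)²:  R² = (529 + -61) / 13 = 36
R = √36 = 6  ⇒  r_B = 6 − 3 = 3

rB=3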